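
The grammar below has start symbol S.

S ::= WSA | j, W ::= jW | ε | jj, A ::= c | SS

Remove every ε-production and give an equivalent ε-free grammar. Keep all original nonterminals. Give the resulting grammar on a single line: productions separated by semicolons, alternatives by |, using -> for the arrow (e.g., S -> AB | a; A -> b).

S -> j | SA | WSA; A -> c | SS; W -> j | jW | jj

Nullable set: {W}.
S -> WSA: W nullable, giving SA | WSA.
Drop W -> ε.
W -> jW: W nullable, giving j | jW.
Unchanged (no nullable symbols): S -> j; A -> SS; A -> c; W -> jj.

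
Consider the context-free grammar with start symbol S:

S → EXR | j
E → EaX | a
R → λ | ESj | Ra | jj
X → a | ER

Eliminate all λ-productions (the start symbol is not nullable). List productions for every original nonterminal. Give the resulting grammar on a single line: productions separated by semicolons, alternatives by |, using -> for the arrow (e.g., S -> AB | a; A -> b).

S -> j | EX | EXR; E -> a | EaX; R -> a | Ra | jj | ESj; X -> E | a | ER

Nullable set: {R}.
S -> EXR: R nullable, giving EX | EXR.
Drop R -> λ.
R -> Ra: R nullable, giving Ra | a.
X -> ER: R nullable, giving E | ER.
Unchanged (no nullable symbols): S -> j; E -> EaX; E -> a; R -> ESj; R -> jj; X -> a.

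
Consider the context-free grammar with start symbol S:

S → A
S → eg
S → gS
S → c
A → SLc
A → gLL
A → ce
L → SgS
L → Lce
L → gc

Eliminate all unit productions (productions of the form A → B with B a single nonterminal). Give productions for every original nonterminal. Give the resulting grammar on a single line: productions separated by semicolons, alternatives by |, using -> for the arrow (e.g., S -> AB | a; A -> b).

S -> c | ce | eg | gS | SLc | gLL; A -> ce | SLc | gLL; L -> gc | Lce | SgS

Unit productions: S->A.
Unit pairs (A ⇒* B via units): (S,A).
S: inherits non-unit rules of {A, S} → SLc | c | ce | eg | gLL | gS.
A: inherits non-unit rules of {A} → SLc | ce | gLL.
L: inherits non-unit rules of {L} → Lce | SgS | gc.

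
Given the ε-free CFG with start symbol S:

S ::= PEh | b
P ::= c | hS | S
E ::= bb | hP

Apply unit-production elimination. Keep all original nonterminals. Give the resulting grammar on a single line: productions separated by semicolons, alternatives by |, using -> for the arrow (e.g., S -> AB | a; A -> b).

Unit productions: P->S.
Unit pairs (A ⇒* B via units): (P,S).
S: inherits non-unit rules of {S} → PEh | b.
E: inherits non-unit rules of {E} → bb | hP.
P: inherits non-unit rules of {P, S} → PEh | b | c | hS.

S -> b | PEh; E -> bb | hP; P -> b | c | hS | PEh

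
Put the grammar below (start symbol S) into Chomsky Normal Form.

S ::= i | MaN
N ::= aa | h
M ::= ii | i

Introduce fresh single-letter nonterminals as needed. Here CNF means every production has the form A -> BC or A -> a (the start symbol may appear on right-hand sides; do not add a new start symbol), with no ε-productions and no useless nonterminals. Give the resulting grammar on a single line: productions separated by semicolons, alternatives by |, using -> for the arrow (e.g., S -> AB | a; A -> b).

No ε-productions.
No unit productions to eliminate.
TERM: introduce B -> a, A -> i and substitute in every rule of length ≥2.
BIN: S -> MBN becomes S -> MC, C -> BN.

S -> i | MC; A -> i; B -> a; C -> BN; M -> i | AA; N -> h | BB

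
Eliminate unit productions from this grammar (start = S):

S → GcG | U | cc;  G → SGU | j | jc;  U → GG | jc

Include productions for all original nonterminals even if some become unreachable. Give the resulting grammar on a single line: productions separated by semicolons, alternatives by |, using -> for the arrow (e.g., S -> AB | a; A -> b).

Unit productions: S->U.
Unit pairs (A ⇒* B via units): (S,U).
S: inherits non-unit rules of {S, U} → GG | GcG | cc | jc.
G: inherits non-unit rules of {G} → SGU | j | jc.
U: inherits non-unit rules of {U} → GG | jc.

S -> GG | cc | jc | GcG; G -> j | jc | SGU; U -> GG | jc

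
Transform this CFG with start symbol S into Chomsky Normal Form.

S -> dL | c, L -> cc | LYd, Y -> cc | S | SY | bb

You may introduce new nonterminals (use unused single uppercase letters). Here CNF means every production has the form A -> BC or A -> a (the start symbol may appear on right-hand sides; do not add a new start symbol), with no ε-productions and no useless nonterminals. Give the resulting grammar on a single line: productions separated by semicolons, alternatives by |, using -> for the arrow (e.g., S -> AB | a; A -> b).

No ε-productions.
After unit-elimination: S -> c | dL; L -> cc | LYd; Y -> c | SY | bb | cc | dL.
TERM: introduce C -> b, B -> c, A -> d and substitute in every rule of length ≥2.
BIN: L -> LYA becomes L -> LD, D -> YA.

S -> c | AL; A -> d; B -> c; C -> b; D -> YA; L -> BB | LD; Y -> c | AL | BB | CC | SY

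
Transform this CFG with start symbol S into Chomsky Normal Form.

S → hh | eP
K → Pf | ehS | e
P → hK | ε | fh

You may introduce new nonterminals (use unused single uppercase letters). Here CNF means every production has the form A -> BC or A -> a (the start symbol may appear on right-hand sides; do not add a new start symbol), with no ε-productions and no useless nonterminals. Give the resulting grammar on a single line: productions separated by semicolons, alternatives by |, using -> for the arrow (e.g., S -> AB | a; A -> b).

Nullable: {P}; after ε-elimination: S -> e | eP | hh; K -> e | f | Pf | ehS; P -> fh | hK.
No unit productions to eliminate.
TERM: introduce B -> e, A -> f, C -> h and substitute in every rule of length ≥2.
BIN: K -> BCS becomes K -> BD, D -> CS.

S -> e | BP | CC; A -> f; B -> e; C -> h; D -> CS; K -> e | f | BD | PA; P -> AC | CK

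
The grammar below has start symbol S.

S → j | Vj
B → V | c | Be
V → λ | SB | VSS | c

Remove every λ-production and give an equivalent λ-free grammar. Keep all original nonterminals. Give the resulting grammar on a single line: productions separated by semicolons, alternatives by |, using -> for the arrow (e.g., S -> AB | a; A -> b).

Nullable set: {B, V}.
S -> Vj: V nullable, giving Vj | j.
B -> Be: B nullable, giving Be | e.
B -> V: V nullable, giving V.
Drop V -> λ.
V -> SB: B nullable, giving S | SB.
V -> VSS: V nullable, giving SS | VSS.
Unchanged (no nullable symbols): S -> j; B -> c; V -> c.

S -> j | Vj; B -> V | c | e | Be; V -> S | c | SB | SS | VSS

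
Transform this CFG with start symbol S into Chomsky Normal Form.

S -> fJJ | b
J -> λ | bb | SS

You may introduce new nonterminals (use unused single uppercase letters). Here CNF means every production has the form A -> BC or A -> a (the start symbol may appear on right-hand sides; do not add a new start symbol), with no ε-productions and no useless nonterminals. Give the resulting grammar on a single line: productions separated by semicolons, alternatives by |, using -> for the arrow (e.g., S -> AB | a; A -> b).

Nullable: {J}; after ε-elimination: S -> b | f | fJ | fJJ; J -> SS | bb.
No unit productions to eliminate.
TERM: introduce A -> b, B -> f and substitute in every rule of length ≥2.
BIN: S -> BJJ becomes S -> BC, C -> JJ.

S -> b | f | BC | BJ; A -> b; B -> f; C -> JJ; J -> AA | SS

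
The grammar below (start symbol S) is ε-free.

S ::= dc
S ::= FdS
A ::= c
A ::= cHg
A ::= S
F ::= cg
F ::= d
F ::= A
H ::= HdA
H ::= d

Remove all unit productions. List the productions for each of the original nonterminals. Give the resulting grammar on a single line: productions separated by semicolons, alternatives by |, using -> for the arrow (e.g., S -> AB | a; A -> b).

S -> dc | FdS; A -> c | dc | FdS | cHg; F -> c | d | cg | dc | FdS | cHg; H -> d | HdA

Unit productions: A->S, F->A.
Unit pairs (A ⇒* B via units): (A,S), (F,A), (F,S).
S: inherits non-unit rules of {S} → FdS | dc.
A: inherits non-unit rules of {A, S} → FdS | c | cHg | dc.
F: inherits non-unit rules of {A, F, S} → FdS | c | cHg | cg | d | dc.
H: inherits non-unit rules of {H} → HdA | d.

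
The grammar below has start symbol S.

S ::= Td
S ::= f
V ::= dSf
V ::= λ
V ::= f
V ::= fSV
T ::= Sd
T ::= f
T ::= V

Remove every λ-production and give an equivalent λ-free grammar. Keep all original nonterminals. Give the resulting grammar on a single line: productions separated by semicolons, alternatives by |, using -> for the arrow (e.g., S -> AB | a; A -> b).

S -> d | f | Td; T -> V | f | Sd; V -> f | fS | dSf | fSV

Nullable set: {T, V}.
S -> Td: T nullable, giving Td | d.
T -> V: V nullable, giving V.
Drop V -> λ.
V -> fSV: V nullable, giving fS | fSV.
Unchanged (no nullable symbols): S -> f; T -> Sd; T -> f; V -> dSf; V -> f.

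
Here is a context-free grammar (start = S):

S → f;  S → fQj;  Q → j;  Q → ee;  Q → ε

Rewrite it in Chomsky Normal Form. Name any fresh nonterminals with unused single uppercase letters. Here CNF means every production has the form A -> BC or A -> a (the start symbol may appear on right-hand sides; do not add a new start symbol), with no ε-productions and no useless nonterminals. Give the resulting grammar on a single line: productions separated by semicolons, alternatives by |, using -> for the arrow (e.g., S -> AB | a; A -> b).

S -> f | BC | BD; A -> e; B -> f; C -> j; D -> QC; Q -> j | AA

Nullable: {Q}; after ε-elimination: S -> f | fj | fQj; Q -> j | ee.
No unit productions to eliminate.
TERM: introduce A -> e, B -> f, C -> j and substitute in every rule of length ≥2.
BIN: S -> BQC becomes S -> BD, D -> QC.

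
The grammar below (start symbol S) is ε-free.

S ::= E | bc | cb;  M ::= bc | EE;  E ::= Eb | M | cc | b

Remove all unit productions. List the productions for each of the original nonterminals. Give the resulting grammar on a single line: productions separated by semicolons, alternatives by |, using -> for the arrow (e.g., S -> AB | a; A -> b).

S -> b | EE | Eb | bc | cb | cc; E -> b | EE | Eb | bc | cc; M -> EE | bc

Unit productions: E->M, S->E.
Unit pairs (A ⇒* B via units): (E,M), (S,E), (S,M).
S: inherits non-unit rules of {E, M, S} → EE | Eb | b | bc | cb | cc.
E: inherits non-unit rules of {E, M} → EE | Eb | b | bc | cc.
M: inherits non-unit rules of {M} → EE | bc.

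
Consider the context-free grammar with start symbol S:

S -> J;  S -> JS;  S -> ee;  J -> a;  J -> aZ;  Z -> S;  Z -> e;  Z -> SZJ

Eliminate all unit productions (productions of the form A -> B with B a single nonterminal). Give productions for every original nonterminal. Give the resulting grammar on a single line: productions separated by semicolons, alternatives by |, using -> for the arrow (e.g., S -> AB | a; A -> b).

Unit productions: S->J, Z->S.
Unit pairs (A ⇒* B via units): (S,J), (Z,J), (Z,S).
S: inherits non-unit rules of {J, S} → JS | a | aZ | ee.
J: inherits non-unit rules of {J} → a | aZ.
Z: inherits non-unit rules of {J, S, Z} → JS | SZJ | a | aZ | e | ee.

S -> a | JS | aZ | ee; J -> a | aZ; Z -> a | e | JS | aZ | ee | SZJ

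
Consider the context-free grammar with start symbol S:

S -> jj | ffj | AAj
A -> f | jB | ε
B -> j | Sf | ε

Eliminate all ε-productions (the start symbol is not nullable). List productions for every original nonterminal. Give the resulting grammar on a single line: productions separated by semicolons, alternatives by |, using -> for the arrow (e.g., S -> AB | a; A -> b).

S -> j | Aj | jj | AAj | ffj; A -> f | j | jB; B -> j | Sf

Nullable set: {A, B}.
S -> AAj: A, A nullable, giving AAj | Aj | j.
Drop A -> ε.
A -> jB: B nullable, giving j | jB.
Drop B -> ε.
Unchanged (no nullable symbols): S -> ffj; S -> jj; A -> f; B -> Sf; B -> j.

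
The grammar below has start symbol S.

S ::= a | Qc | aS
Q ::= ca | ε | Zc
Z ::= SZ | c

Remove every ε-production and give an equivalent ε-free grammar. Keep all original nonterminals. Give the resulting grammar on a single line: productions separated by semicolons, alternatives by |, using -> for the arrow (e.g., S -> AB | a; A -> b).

S -> a | c | Qc | aS; Q -> Zc | ca; Z -> c | SZ

Nullable set: {Q}.
S -> Qc: Q nullable, giving Qc | c.
Drop Q -> ε.
Unchanged (no nullable symbols): S -> a; S -> aS; Q -> Zc; Q -> ca; Z -> SZ; Z -> c.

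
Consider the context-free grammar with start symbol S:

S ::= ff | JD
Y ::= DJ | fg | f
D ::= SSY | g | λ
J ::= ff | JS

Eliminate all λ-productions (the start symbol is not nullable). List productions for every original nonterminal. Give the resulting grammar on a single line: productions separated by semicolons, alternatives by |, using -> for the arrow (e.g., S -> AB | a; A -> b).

Nullable set: {D}.
S -> JD: D nullable, giving J | JD.
Drop D -> λ.
Y -> DJ: D nullable, giving DJ | J.
Unchanged (no nullable symbols): S -> ff; D -> SSY; D -> g; J -> JS; J -> ff; Y -> f; Y -> fg.

S -> J | JD | ff; D -> g | SSY; J -> JS | ff; Y -> J | f | DJ | fg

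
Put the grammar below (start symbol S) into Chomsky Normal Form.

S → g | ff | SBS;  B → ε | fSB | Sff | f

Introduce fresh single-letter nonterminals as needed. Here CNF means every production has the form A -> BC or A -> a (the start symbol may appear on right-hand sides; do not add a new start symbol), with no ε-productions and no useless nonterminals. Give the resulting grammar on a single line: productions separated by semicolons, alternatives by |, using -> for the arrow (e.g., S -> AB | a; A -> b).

S -> g | AA | SE | SS; A -> f; B -> f | AC | AS | SD; C -> SB; D -> AA; E -> BS

Nullable: {B}; after ε-elimination: S -> g | SS | ff | SBS; B -> f | fS | Sff | fSB.
No unit productions to eliminate.
TERM: introduce A -> f and substitute in every rule of length ≥2.
BIN: B -> ASB becomes B -> AC, C -> SB; B -> SAA becomes B -> SD, D -> AA; S -> SBS becomes S -> SE, E -> BS.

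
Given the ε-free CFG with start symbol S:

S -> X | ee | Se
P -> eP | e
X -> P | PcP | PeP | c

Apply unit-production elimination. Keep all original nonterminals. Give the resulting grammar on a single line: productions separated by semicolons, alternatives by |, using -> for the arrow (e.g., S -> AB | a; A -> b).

Unit productions: S->X, X->P.
Unit pairs (A ⇒* B via units): (S,P), (S,X), (X,P).
S: inherits non-unit rules of {P, S, X} → PcP | PeP | Se | c | e | eP | ee.
P: inherits non-unit rules of {P} → e | eP.
X: inherits non-unit rules of {P, X} → PcP | PeP | c | e | eP.

S -> c | e | Se | eP | ee | PcP | PeP; P -> e | eP; X -> c | e | eP | PcP | PeP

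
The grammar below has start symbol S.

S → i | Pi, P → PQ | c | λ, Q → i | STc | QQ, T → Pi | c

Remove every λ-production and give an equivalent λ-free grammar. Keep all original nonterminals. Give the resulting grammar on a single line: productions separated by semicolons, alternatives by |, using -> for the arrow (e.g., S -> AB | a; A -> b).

S -> i | Pi; P -> Q | c | PQ; Q -> i | QQ | STc; T -> c | i | Pi

Nullable set: {P}.
S -> Pi: P nullable, giving Pi | i.
Drop P -> λ.
P -> PQ: P nullable, giving PQ | Q.
T -> Pi: P nullable, giving Pi | i.
Unchanged (no nullable symbols): S -> i; P -> c; Q -> QQ; Q -> STc; Q -> i; T -> c.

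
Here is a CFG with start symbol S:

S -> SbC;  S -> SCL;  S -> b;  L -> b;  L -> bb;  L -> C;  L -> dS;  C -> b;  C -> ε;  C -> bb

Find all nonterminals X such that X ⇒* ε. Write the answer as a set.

{C, L}

Directly nullable (have an ε-rule): {C}.
L is nullable via L -> C (every symbol on the right is already known nullable).
Not nullable: S — each has a terminal in every rule's right-hand side or depends on a non-nullable symbol.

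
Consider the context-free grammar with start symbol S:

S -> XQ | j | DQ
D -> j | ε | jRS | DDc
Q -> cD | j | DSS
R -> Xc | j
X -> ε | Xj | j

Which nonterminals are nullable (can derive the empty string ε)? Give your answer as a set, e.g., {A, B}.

Directly nullable (have an ε-rule): {D, X}.
Not nullable: Q, R, S — each has a terminal in every rule's right-hand side or depends on a non-nullable symbol.

{D, X}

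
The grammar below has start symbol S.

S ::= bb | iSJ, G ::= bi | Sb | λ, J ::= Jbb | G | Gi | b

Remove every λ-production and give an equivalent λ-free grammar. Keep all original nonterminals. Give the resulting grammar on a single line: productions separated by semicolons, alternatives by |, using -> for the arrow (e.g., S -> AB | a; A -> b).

S -> bb | iS | iSJ; G -> Sb | bi; J -> G | b | i | Gi | bb | Jbb

Nullable set: {G, J}.
S -> iSJ: J nullable, giving iS | iSJ.
Drop G -> λ.
J -> G: G nullable, giving G.
J -> Gi: G nullable, giving Gi | i.
J -> Jbb: J nullable, giving Jbb | bb.
Unchanged (no nullable symbols): S -> bb; G -> Sb; G -> bi; J -> b.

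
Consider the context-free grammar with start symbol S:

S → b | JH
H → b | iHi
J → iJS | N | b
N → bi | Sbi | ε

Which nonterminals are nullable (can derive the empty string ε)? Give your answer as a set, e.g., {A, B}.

Directly nullable (have an ε-rule): {N}.
J is nullable via J -> N (every symbol on the right is already known nullable).
Not nullable: H, S — each has a terminal in every rule's right-hand side or depends on a non-nullable symbol.

{J, N}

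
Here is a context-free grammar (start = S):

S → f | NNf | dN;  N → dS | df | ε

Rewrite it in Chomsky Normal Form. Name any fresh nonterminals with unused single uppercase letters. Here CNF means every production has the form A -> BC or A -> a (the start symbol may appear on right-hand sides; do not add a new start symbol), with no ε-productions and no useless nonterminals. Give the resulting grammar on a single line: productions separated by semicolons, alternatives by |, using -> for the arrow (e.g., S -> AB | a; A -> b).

S -> d | f | AN | NB | NC; A -> d; B -> f; C -> NB; N -> AB | AS

Nullable: {N}; after ε-elimination: S -> d | f | Nf | dN | NNf; N -> dS | df.
No unit productions to eliminate.
TERM: introduce A -> d, B -> f and substitute in every rule of length ≥2.
BIN: S -> NNB becomes S -> NC, C -> NB.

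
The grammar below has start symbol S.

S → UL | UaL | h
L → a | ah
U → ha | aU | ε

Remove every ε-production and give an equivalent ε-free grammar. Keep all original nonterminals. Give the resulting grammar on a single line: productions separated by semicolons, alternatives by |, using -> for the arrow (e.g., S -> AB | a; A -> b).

S -> L | h | UL | aL | UaL; L -> a | ah; U -> a | aU | ha

Nullable set: {U}.
S -> UL: U nullable, giving L | UL.
S -> UaL: U nullable, giving UaL | aL.
Drop U -> ε.
U -> aU: U nullable, giving a | aU.
Unchanged (no nullable symbols): S -> h; L -> a; L -> ah; U -> ha.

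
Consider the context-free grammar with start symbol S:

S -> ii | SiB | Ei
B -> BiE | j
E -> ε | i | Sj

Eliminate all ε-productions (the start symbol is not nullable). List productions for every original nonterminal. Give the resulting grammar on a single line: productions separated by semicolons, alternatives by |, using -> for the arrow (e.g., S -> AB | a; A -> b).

Nullable set: {E}.
S -> Ei: E nullable, giving Ei | i.
B -> BiE: E nullable, giving Bi | BiE.
Drop E -> ε.
Unchanged (no nullable symbols): S -> SiB; S -> ii; B -> j; E -> Sj; E -> i.

S -> i | Ei | ii | SiB; B -> j | Bi | BiE; E -> i | Sj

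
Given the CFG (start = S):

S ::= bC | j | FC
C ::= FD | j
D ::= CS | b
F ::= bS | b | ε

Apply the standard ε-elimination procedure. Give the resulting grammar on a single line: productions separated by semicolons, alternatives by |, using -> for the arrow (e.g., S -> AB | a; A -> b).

Nullable set: {F}.
S -> FC: F nullable, giving C | FC.
C -> FD: F nullable, giving D | FD.
Drop F -> ε.
Unchanged (no nullable symbols): S -> bC; S -> j; C -> j; D -> CS; D -> b; F -> b; F -> bS.

S -> C | j | FC | bC; C -> D | j | FD; D -> b | CS; F -> b | bS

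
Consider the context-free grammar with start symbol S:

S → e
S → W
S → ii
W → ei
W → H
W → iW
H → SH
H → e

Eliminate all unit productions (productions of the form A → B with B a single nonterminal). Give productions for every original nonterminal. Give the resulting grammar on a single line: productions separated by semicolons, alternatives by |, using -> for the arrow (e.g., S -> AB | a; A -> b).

S -> e | SH | ei | iW | ii; H -> e | SH; W -> e | SH | ei | iW

Unit productions: S->W, W->H.
Unit pairs (A ⇒* B via units): (S,H), (S,W), (W,H).
S: inherits non-unit rules of {H, S, W} → SH | e | ei | iW | ii.
H: inherits non-unit rules of {H} → SH | e.
W: inherits non-unit rules of {H, W} → SH | e | ei | iW.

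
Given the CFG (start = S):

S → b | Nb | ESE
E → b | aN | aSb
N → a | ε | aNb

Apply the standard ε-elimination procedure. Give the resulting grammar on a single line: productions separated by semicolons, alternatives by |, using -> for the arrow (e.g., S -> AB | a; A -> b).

S -> b | Nb | ESE; E -> a | b | aN | aSb; N -> a | ab | aNb

Nullable set: {N}.
S -> Nb: N nullable, giving Nb | b.
E -> aN: N nullable, giving a | aN.
Drop N -> ε.
N -> aNb: N nullable, giving aNb | ab.
Unchanged (no nullable symbols): S -> ESE; S -> b; E -> aSb; E -> b; N -> a.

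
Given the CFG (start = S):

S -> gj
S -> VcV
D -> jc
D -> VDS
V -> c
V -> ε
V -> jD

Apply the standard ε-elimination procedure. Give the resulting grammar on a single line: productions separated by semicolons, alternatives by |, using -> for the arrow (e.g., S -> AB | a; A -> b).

Nullable set: {V}.
S -> VcV: V, V nullable, giving Vc | VcV | c | cV.
D -> VDS: V nullable, giving DS | VDS.
Drop V -> ε.
Unchanged (no nullable symbols): S -> gj; D -> jc; V -> c; V -> jD.

S -> c | Vc | cV | gj | VcV; D -> DS | jc | VDS; V -> c | jD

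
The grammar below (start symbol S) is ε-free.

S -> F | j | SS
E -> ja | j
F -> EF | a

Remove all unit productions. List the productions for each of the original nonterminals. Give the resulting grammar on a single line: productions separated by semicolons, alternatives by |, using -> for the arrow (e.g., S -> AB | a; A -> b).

Unit productions: S->F.
Unit pairs (A ⇒* B via units): (S,F).
S: inherits non-unit rules of {F, S} → EF | SS | a | j.
E: inherits non-unit rules of {E} → j | ja.
F: inherits non-unit rules of {F} → EF | a.

S -> a | j | EF | SS; E -> j | ja; F -> a | EF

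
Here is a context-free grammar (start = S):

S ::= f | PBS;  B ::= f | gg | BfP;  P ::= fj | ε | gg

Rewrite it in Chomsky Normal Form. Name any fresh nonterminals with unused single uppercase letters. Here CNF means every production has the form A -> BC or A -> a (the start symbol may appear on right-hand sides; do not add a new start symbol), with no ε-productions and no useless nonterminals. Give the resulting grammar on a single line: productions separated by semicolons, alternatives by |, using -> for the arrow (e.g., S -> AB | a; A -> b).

S -> f | BS | PF; A -> f; B -> f | BA | BE | CC; C -> g; D -> j; E -> AP; F -> BS; P -> AD | CC

Nullable: {P}; after ε-elimination: S -> f | BS | PBS; B -> f | Bf | gg | BfP; P -> fj | gg.
No unit productions to eliminate.
TERM: introduce A -> f, C -> g, D -> j and substitute in every rule of length ≥2.
BIN: B -> BAP becomes B -> BE, E -> AP; S -> PBS becomes S -> PF, F -> BS.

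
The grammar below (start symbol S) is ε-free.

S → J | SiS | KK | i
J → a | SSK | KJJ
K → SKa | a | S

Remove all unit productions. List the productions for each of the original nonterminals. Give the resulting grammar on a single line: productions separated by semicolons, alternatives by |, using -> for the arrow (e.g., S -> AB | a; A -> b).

Unit productions: K->S, S->J.
Unit pairs (A ⇒* B via units): (K,J), (K,S), (S,J).
S: inherits non-unit rules of {J, S} → KJJ | KK | SSK | SiS | a | i.
J: inherits non-unit rules of {J} → KJJ | SSK | a.
K: inherits non-unit rules of {J, K, S} → KJJ | KK | SKa | SSK | SiS | a | i.

S -> a | i | KK | KJJ | SSK | SiS; J -> a | KJJ | SSK; K -> a | i | KK | KJJ | SKa | SSK | SiS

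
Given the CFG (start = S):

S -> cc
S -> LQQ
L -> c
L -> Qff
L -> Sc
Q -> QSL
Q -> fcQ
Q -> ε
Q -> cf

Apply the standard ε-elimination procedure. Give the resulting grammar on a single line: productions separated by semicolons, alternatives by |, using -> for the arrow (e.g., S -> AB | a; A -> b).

Nullable set: {Q}.
S -> LQQ: Q, Q nullable, giving L | LQ | LQQ.
L -> Qff: Q nullable, giving Qff | ff.
Drop Q -> ε.
Q -> QSL: Q nullable, giving QSL | SL.
Q -> fcQ: Q nullable, giving fc | fcQ.
Unchanged (no nullable symbols): S -> cc; L -> Sc; L -> c; Q -> cf.

S -> L | LQ | cc | LQQ; L -> c | Sc | ff | Qff; Q -> SL | cf | fc | QSL | fcQ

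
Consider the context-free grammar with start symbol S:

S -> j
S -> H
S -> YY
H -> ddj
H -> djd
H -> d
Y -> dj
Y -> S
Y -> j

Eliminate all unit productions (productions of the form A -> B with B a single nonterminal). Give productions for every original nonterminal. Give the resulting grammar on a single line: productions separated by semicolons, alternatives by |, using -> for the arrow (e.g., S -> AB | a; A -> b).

S -> d | j | YY | ddj | djd; H -> d | ddj | djd; Y -> d | j | YY | dj | ddj | djd

Unit productions: S->H, Y->S.
Unit pairs (A ⇒* B via units): (S,H), (Y,H), (Y,S).
S: inherits non-unit rules of {H, S} → YY | d | ddj | djd | j.
H: inherits non-unit rules of {H} → d | ddj | djd.
Y: inherits non-unit rules of {H, S, Y} → YY | d | ddj | dj | djd | j.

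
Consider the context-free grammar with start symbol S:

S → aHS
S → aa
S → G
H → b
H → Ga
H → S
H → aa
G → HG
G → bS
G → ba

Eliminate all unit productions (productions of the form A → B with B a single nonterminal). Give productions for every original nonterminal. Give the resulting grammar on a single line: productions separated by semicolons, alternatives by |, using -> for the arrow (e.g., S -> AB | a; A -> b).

S -> HG | aa | bS | ba | aHS; G -> HG | bS | ba; H -> b | Ga | HG | aa | bS | ba | aHS

Unit productions: H->S, S->G.
Unit pairs (A ⇒* B via units): (H,G), (H,S), (S,G).
S: inherits non-unit rules of {G, S} → HG | aHS | aa | bS | ba.
G: inherits non-unit rules of {G} → HG | bS | ba.
H: inherits non-unit rules of {G, H, S} → Ga | HG | aHS | aa | b | bS | ba.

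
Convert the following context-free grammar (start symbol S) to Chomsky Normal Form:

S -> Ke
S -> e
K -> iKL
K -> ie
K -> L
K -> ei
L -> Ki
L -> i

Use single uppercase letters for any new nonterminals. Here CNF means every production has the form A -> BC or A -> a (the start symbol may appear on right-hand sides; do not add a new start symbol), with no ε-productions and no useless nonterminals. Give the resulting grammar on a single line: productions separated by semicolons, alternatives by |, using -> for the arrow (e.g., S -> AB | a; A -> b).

S -> e | KB; A -> i; B -> e; C -> KL; K -> i | AB | AC | BA | KA; L -> i | KA

No ε-productions.
After unit-elimination: S -> e | Ke; K -> i | Ki | ei | ie | iKL; L -> i | Ki.
TERM: introduce B -> e, A -> i and substitute in every rule of length ≥2.
BIN: K -> AKL becomes K -> AC, C -> KL.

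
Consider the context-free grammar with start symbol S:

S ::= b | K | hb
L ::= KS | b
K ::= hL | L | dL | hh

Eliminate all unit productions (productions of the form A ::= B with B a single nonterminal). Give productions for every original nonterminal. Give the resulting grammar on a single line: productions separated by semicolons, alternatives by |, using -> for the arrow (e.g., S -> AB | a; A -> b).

Unit productions: K->L, S->K.
Unit pairs (A ⇒* B via units): (K,L), (S,K), (S,L).
S: inherits non-unit rules of {K, L, S} → KS | b | dL | hL | hb | hh.
K: inherits non-unit rules of {K, L} → KS | b | dL | hL | hh.
L: inherits non-unit rules of {L} → KS | b.

S -> b | KS | dL | hL | hb | hh; K -> b | KS | dL | hL | hh; L -> b | KS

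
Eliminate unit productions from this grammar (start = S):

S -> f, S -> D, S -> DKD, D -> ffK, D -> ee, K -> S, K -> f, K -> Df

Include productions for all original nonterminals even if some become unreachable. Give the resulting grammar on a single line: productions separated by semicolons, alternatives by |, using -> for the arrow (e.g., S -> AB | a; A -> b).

Unit productions: K->S, S->D.
Unit pairs (A ⇒* B via units): (K,D), (K,S), (S,D).
S: inherits non-unit rules of {D, S} → DKD | ee | f | ffK.
D: inherits non-unit rules of {D} → ee | ffK.
K: inherits non-unit rules of {D, K, S} → DKD | Df | ee | f | ffK.

S -> f | ee | DKD | ffK; D -> ee | ffK; K -> f | Df | ee | DKD | ffK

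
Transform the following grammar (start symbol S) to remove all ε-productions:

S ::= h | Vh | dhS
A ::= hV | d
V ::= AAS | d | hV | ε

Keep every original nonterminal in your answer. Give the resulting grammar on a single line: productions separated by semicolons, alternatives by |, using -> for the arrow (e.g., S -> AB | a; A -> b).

Nullable set: {V}.
S -> Vh: V nullable, giving Vh | h.
A -> hV: V nullable, giving h | hV.
Drop V -> ε.
V -> hV: V nullable, giving h | hV.
Unchanged (no nullable symbols): S -> dhS; S -> h; A -> d; V -> AAS; V -> d.

S -> h | Vh | dhS; A -> d | h | hV; V -> d | h | hV | AAS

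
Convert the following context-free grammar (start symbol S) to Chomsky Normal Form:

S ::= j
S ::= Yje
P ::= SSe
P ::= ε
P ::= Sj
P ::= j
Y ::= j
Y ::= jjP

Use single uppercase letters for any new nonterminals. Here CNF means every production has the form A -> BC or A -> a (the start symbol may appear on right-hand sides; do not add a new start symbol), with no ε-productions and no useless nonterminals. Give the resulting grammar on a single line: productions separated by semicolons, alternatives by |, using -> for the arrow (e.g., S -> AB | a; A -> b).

S -> j | YD; A -> e; B -> j; C -> SA; D -> BA; E -> BP; P -> j | SB | SC; Y -> j | BB | BE

Nullable: {P}; after ε-elimination: S -> j | Yje; P -> j | Sj | SSe; Y -> j | jj | jjP.
No unit productions to eliminate.
TERM: introduce A -> e, B -> j and substitute in every rule of length ≥2.
BIN: P -> SSA becomes P -> SC, C -> SA; S -> YBA becomes S -> YD, D -> BA; Y -> BBP becomes Y -> BE, E -> BP.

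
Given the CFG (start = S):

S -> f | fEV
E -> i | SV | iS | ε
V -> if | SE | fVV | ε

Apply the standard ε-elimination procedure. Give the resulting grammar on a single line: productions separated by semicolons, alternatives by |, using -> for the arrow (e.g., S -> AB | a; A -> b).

S -> f | fE | fV | fEV; E -> S | i | SV | iS; V -> S | f | SE | fV | if | fVV

Nullable set: {E, V}.
S -> fEV: E, V nullable, giving f | fE | fEV | fV.
Drop E -> ε.
E -> SV: V nullable, giving S | SV.
Drop V -> ε.
V -> SE: E nullable, giving S | SE.
V -> fVV: V, V nullable, giving f | fV | fVV.
Unchanged (no nullable symbols): S -> f; E -> i; E -> iS; V -> if.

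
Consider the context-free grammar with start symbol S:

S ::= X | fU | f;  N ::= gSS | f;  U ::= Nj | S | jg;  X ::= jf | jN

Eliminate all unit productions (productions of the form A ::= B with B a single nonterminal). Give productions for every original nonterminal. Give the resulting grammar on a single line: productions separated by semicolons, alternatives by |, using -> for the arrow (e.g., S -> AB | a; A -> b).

S -> f | fU | jN | jf; N -> f | gSS; U -> f | Nj | fU | jN | jf | jg; X -> jN | jf

Unit productions: S->X, U->S.
Unit pairs (A ⇒* B via units): (S,X), (U,S), (U,X).
S: inherits non-unit rules of {S, X} → f | fU | jN | jf.
N: inherits non-unit rules of {N} → f | gSS.
U: inherits non-unit rules of {S, U, X} → Nj | f | fU | jN | jf | jg.
X: inherits non-unit rules of {X} → jN | jf.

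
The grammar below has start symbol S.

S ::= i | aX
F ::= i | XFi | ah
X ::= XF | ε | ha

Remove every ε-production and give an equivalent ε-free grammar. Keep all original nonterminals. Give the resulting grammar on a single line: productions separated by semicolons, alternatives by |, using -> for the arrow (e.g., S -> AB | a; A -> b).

Nullable set: {X}.
S -> aX: X nullable, giving a | aX.
F -> XFi: X nullable, giving Fi | XFi.
Drop X -> ε.
X -> XF: X nullable, giving F | XF.
Unchanged (no nullable symbols): S -> i; F -> ah; F -> i; X -> ha.

S -> a | i | aX; F -> i | Fi | ah | XFi; X -> F | XF | ha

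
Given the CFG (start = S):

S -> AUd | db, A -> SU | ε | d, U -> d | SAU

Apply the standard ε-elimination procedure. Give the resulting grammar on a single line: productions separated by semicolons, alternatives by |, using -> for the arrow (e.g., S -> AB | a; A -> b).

S -> Ud | db | AUd; A -> d | SU; U -> d | SU | SAU

Nullable set: {A}.
S -> AUd: A nullable, giving AUd | Ud.
Drop A -> ε.
U -> SAU: A nullable, giving SAU | SU.
Unchanged (no nullable symbols): S -> db; A -> SU; A -> d; U -> d.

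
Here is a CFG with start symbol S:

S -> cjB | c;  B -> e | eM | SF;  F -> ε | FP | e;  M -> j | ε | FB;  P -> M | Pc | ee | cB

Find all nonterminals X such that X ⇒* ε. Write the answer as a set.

{F, M, P}

Directly nullable (have an ε-rule): {F, M}.
P is nullable via P -> M (every symbol on the right is already known nullable).
Not nullable: B, S — each has a terminal in every rule's right-hand side or depends on a non-nullable symbol.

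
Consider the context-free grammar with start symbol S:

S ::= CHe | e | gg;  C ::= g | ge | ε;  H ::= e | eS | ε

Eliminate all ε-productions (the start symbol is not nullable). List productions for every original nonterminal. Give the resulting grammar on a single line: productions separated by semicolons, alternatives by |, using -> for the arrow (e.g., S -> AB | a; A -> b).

Nullable set: {C, H}.
S -> CHe: C, H nullable, giving CHe | Ce | He | e.
Drop C -> ε.
Drop H -> ε.
Unchanged (no nullable symbols): S -> e; S -> gg; C -> g; C -> ge; H -> e; H -> eS.

S -> e | Ce | He | gg | CHe; C -> g | ge; H -> e | eS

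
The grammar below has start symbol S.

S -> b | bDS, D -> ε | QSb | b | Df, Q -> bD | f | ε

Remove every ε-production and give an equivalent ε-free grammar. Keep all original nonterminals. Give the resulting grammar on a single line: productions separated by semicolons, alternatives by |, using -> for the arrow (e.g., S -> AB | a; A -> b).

S -> b | bS | bDS; D -> b | f | Df | Sb | QSb; Q -> b | f | bD

Nullable set: {D, Q}.
S -> bDS: D nullable, giving bDS | bS.
Drop D -> ε.
D -> Df: D nullable, giving Df | f.
D -> QSb: Q nullable, giving QSb | Sb.
Drop Q -> ε.
Q -> bD: D nullable, giving b | bD.
Unchanged (no nullable symbols): S -> b; D -> b; Q -> f.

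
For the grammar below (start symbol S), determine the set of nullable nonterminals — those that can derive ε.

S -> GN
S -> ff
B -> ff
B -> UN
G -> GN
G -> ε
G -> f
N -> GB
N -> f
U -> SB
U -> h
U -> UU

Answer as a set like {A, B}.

Directly nullable (have an ε-rule): {G}.
Not nullable: B, N, S, U — each has a terminal in every rule's right-hand side or depends on a non-nullable symbol.

{G}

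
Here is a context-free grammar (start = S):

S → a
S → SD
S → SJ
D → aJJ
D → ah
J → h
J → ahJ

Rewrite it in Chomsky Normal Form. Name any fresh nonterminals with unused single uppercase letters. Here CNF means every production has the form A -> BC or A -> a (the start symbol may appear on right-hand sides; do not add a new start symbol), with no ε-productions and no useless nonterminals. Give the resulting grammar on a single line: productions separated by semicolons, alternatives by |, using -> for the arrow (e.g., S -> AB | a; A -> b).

S -> a | SD | SJ; A -> a; B -> h; C -> JJ; D -> AB | AC; E -> BJ; J -> h | AE

No ε-productions.
No unit productions to eliminate.
TERM: introduce A -> a, B -> h and substitute in every rule of length ≥2.
BIN: D -> AJJ becomes D -> AC, C -> JJ; J -> ABJ becomes J -> AE, E -> BJ.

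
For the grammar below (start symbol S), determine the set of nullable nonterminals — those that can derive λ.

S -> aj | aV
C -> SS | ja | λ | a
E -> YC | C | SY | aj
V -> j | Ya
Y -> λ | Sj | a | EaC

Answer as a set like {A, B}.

Directly nullable (have an ε-rule): {C, Y}.
E is nullable via E -> C (every symbol on the right is already known nullable).
Not nullable: S, V — each has a terminal in every rule's right-hand side or depends on a non-nullable symbol.

{C, E, Y}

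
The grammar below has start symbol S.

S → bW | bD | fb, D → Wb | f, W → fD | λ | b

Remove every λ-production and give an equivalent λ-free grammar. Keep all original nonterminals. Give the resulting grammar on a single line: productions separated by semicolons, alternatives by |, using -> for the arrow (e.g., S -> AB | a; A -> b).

Nullable set: {W}.
S -> bW: W nullable, giving b | bW.
D -> Wb: W nullable, giving Wb | b.
Drop W -> λ.
Unchanged (no nullable symbols): S -> bD; S -> fb; D -> f; W -> b; W -> fD.

S -> b | bD | bW | fb; D -> b | f | Wb; W -> b | fD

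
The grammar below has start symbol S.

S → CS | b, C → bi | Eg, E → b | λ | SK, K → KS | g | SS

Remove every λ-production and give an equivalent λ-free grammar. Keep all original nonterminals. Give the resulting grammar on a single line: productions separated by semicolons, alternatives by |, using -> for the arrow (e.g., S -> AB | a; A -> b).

Nullable set: {E}.
C -> Eg: E nullable, giving Eg | g.
Drop E -> λ.
Unchanged (no nullable symbols): S -> CS; S -> b; C -> bi; E -> SK; E -> b; K -> KS; K -> SS; K -> g.

S -> b | CS; C -> g | Eg | bi; E -> b | SK; K -> g | KS | SS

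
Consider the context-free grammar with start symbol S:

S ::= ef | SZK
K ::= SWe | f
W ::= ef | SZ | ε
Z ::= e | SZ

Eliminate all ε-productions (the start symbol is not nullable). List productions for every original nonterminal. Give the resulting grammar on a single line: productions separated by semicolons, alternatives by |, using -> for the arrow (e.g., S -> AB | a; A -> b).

Nullable set: {W}.
K -> SWe: W nullable, giving SWe | Se.
Drop W -> ε.
Unchanged (no nullable symbols): S -> SZK; S -> ef; K -> f; W -> SZ; W -> ef; Z -> SZ; Z -> e.

S -> ef | SZK; K -> f | Se | SWe; W -> SZ | ef; Z -> e | SZ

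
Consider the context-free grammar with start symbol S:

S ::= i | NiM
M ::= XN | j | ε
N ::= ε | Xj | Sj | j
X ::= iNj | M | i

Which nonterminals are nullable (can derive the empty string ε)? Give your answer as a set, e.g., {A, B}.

{M, N, X}

Directly nullable (have an ε-rule): {M, N}.
X is nullable via X -> M (every symbol on the right is already known nullable).
Not nullable: S — each has a terminal in every rule's right-hand side or depends on a non-nullable symbol.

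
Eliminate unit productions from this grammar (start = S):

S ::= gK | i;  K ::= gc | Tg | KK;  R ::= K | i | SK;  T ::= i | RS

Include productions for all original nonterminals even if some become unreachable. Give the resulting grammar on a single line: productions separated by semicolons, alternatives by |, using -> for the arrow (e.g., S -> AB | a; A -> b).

Unit productions: R->K.
Unit pairs (A ⇒* B via units): (R,K).
S: inherits non-unit rules of {S} → gK | i.
K: inherits non-unit rules of {K} → KK | Tg | gc.
R: inherits non-unit rules of {K, R} → KK | SK | Tg | gc | i.
T: inherits non-unit rules of {T} → RS | i.

S -> i | gK; K -> KK | Tg | gc; R -> i | KK | SK | Tg | gc; T -> i | RS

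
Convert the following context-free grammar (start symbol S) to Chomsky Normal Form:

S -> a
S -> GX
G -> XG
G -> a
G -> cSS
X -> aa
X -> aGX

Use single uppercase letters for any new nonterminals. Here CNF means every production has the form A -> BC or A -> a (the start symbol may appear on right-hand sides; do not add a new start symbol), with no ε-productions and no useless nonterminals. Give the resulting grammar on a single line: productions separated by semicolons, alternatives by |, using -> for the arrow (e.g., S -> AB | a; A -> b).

S -> a | GX; A -> c; B -> a; C -> SS; D -> GX; G -> a | AC | XG; X -> BB | BD

No ε-productions.
No unit productions to eliminate.
TERM: introduce B -> a, A -> c and substitute in every rule of length ≥2.
BIN: G -> ASS becomes G -> AC, C -> SS; X -> BGX becomes X -> BD, D -> GX.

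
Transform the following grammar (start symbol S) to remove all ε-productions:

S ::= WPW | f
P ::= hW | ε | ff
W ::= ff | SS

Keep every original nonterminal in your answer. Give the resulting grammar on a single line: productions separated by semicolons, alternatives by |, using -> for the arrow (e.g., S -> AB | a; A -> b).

S -> f | WW | WPW; P -> ff | hW; W -> SS | ff

Nullable set: {P}.
S -> WPW: P nullable, giving WPW | WW.
Drop P -> ε.
Unchanged (no nullable symbols): S -> f; P -> ff; P -> hW; W -> SS; W -> ff.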